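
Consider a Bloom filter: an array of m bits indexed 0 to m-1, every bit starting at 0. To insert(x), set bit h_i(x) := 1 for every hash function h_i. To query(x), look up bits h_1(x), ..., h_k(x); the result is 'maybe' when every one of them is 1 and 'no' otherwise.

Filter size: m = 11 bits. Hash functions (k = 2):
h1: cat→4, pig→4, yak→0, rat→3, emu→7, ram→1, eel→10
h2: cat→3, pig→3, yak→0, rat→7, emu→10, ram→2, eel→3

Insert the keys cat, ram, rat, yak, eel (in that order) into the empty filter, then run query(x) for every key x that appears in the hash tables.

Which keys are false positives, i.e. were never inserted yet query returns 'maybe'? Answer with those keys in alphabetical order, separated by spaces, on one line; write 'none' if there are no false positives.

Start: bits=00000000000
After insert 'cat': sets bits 3 4 -> bits=00011000000
After insert 'ram': sets bits 1 2 -> bits=01111000000
After insert 'rat': sets bits 3 7 -> bits=01111001000
After insert 'yak': sets bits 0 -> bits=11111001000
After insert 'eel': sets bits 3 10 -> bits=11111001001
Not inserted: emu pig — query each against bits=11111001001:
query emu: checks bit7=1, bit10=1 (all 1) -> maybe => FALSE POSITIVE
query pig: checks bit3=1, bit4=1 (all 1) -> maybe => FALSE POSITIVE
False positives (alphabetical): emu pig

Answer: emu pig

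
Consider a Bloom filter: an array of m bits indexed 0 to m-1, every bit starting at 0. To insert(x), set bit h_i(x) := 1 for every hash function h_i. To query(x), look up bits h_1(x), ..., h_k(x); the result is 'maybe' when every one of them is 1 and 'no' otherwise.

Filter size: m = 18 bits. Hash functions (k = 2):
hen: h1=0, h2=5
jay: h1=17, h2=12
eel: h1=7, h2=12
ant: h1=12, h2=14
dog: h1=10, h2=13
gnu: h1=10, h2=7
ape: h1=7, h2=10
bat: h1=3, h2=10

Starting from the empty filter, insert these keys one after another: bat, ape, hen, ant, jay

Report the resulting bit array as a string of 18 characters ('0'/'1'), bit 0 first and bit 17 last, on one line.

Start: bits=000000000000000000
After insert 'bat': sets bits 3 10 -> bits=000100000010000000
After insert 'ape': sets bits 7 10 -> bits=000100010010000000
After insert 'hen': sets bits 0 5 -> bits=100101010010000000
After insert 'ant': sets bits 12 14 -> bits=100101010010101000
After insert 'jay': sets bits 12 17 -> bits=100101010010101001

Answer: 100101010010101001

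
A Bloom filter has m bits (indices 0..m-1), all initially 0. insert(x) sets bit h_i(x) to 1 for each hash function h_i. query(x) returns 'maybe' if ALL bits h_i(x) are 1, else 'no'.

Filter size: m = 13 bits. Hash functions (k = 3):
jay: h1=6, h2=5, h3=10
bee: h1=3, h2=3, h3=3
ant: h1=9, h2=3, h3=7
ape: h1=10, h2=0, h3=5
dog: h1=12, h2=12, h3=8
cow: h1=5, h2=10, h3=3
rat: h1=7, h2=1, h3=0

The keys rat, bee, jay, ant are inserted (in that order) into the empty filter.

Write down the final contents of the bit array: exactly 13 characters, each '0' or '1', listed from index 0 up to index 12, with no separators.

Start: bits=0000000000000
After insert 'rat': sets bits 0 1 7 -> bits=1100000100000
After insert 'bee': sets bits 3 -> bits=1101000100000
After insert 'jay': sets bits 5 6 10 -> bits=1101011100100
After insert 'ant': sets bits 3 7 9 -> bits=1101011101100

Answer: 1101011101100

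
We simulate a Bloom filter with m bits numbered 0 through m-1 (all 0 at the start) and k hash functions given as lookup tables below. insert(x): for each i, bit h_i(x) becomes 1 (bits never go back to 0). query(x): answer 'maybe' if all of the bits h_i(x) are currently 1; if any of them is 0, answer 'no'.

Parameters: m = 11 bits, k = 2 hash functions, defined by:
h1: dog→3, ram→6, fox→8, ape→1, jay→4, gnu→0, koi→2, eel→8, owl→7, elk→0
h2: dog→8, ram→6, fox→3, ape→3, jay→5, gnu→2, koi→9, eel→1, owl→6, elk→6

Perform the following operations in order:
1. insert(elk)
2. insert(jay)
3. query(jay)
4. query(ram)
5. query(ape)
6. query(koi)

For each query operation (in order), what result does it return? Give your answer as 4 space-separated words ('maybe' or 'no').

Answer: maybe maybe no no

Derivation:
Start: bits=00000000000
Op 1: insert elk -> sets bits 0 6 -> bits=10000010000
Op 2: insert jay -> sets bits 4 5 -> bits=10001110000
Op 3: query jay -> checks bit4=1, bit5=1 (all 1) -> maybe
Op 4: query ram -> checks bit6=1 (all 1) -> maybe
Op 5: query ape -> checks bit1=0, bit3=0 (has a 0) -> no
Op 6: query koi -> checks bit2=0, bit9=0 (has a 0) -> no
Query results in order: maybe maybe no no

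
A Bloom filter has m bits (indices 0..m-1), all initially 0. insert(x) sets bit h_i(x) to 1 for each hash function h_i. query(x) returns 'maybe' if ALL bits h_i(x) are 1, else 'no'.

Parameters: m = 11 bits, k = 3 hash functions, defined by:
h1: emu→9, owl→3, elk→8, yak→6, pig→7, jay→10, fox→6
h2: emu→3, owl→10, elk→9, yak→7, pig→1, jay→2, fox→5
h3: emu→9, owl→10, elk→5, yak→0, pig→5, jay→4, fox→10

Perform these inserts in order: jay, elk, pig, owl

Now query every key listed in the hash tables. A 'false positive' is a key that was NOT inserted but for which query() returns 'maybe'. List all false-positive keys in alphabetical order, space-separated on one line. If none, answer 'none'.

Start: bits=00000000000
After insert 'jay': sets bits 2 4 10 -> bits=00101000001
After insert 'elk': sets bits 5 8 9 -> bits=00101100111
After insert 'pig': sets bits 1 5 7 -> bits=01101101111
After insert 'owl': sets bits 3 10 -> bits=01111101111
Not inserted: emu fox yak — query each against bits=01111101111:
query emu: checks bit3=1, bit9=1 (all 1) -> maybe => FALSE POSITIVE
query fox: checks bit5=1, bit6=0, bit10=1 (has a 0) -> no => not a false positive
query yak: checks bit0=0, bit6=0, bit7=1 (has a 0) -> no => not a false positive
False positives (alphabetical): emu

Answer: emu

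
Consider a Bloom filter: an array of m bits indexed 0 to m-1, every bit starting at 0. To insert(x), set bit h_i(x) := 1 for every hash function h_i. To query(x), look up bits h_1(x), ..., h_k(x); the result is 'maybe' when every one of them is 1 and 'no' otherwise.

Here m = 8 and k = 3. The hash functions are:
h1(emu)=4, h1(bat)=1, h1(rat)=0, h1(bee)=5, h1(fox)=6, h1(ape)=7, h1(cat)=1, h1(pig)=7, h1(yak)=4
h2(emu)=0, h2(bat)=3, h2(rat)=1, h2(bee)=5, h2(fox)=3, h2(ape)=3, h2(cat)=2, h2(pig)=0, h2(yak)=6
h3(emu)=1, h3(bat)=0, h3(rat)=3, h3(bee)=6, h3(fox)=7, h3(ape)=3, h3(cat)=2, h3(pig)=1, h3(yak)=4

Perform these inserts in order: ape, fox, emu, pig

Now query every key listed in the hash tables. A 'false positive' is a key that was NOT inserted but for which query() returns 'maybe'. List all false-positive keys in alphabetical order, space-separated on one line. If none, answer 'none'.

Answer: bat rat yak

Derivation:
Start: bits=00000000
After insert 'ape': sets bits 3 7 -> bits=00010001
After insert 'fox': sets bits 3 6 7 -> bits=00010011
After insert 'emu': sets bits 0 1 4 -> bits=11011011
After insert 'pig': sets bits 0 1 7 -> bits=11011011
Not inserted: bat bee cat rat yak — query each against bits=11011011:
query bat: checks bit0=1, bit1=1, bit3=1 (all 1) -> maybe => FALSE POSITIVE
query bee: checks bit5=0, bit6=1 (has a 0) -> no => not a false positive
query cat: checks bit1=1, bit2=0 (has a 0) -> no => not a false positive
query rat: checks bit0=1, bit1=1, bit3=1 (all 1) -> maybe => FALSE POSITIVE
query yak: checks bit4=1, bit6=1 (all 1) -> maybe => FALSE POSITIVE
False positives (alphabetical): bat rat yak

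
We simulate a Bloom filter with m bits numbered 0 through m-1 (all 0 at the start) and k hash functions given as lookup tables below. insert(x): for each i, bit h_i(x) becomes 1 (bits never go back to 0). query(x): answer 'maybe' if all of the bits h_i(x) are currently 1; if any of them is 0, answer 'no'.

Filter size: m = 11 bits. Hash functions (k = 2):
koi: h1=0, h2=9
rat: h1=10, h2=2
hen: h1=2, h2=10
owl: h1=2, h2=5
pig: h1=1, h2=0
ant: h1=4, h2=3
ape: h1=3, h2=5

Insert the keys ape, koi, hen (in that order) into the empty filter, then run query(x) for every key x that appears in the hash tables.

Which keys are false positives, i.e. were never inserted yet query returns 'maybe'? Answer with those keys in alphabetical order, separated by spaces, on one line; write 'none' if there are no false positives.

Answer: owl rat

Derivation:
Start: bits=00000000000
After insert 'ape': sets bits 3 5 -> bits=00010100000
After insert 'koi': sets bits 0 9 -> bits=10010100010
After insert 'hen': sets bits 2 10 -> bits=10110100011
Not inserted: ant owl pig rat — query each against bits=10110100011:
query ant: checks bit3=1, bit4=0 (has a 0) -> no => not a false positive
query owl: checks bit2=1, bit5=1 (all 1) -> maybe => FALSE POSITIVE
query pig: checks bit0=1, bit1=0 (has a 0) -> no => not a false positive
query rat: checks bit2=1, bit10=1 (all 1) -> maybe => FALSE POSITIVE
False positives (alphabetical): owl rat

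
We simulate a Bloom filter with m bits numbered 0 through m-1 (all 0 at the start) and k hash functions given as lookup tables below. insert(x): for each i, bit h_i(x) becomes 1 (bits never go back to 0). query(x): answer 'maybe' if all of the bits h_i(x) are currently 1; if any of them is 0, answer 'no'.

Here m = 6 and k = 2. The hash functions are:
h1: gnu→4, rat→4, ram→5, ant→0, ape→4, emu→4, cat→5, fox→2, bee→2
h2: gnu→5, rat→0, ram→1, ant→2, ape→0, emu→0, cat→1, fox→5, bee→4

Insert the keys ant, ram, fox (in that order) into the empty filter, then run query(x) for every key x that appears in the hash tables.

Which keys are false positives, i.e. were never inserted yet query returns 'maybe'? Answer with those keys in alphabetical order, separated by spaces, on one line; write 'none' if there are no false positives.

Start: bits=000000
After insert 'ant': sets bits 0 2 -> bits=101000
After insert 'ram': sets bits 1 5 -> bits=111001
After insert 'fox': sets bits 2 5 -> bits=111001
Not inserted: ape bee cat emu gnu rat — query each against bits=111001:
query ape: checks bit0=1, bit4=0 (has a 0) -> no => not a false positive
query bee: checks bit2=1, bit4=0 (has a 0) -> no => not a false positive
query cat: checks bit1=1, bit5=1 (all 1) -> maybe => FALSE POSITIVE
query emu: checks bit0=1, bit4=0 (has a 0) -> no => not a false positive
query gnu: checks bit4=0, bit5=1 (has a 0) -> no => not a false positive
query rat: checks bit0=1, bit4=0 (has a 0) -> no => not a false positive
False positives (alphabetical): cat

Answer: cat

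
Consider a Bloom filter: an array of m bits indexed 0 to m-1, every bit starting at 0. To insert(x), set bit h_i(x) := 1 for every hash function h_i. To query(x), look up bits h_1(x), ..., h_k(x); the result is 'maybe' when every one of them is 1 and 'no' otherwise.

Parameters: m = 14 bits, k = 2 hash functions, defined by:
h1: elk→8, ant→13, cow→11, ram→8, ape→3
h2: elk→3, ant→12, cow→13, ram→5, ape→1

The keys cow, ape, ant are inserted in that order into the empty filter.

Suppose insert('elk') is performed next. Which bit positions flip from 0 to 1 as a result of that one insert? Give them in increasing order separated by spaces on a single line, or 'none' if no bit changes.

Answer: 8

Derivation:
Start: bits=00000000000000
After insert 'cow': sets bits 11 13 -> bits=00000000000101
After insert 'ape': sets bits 1 3 -> bits=01010000000101
After insert 'ant': sets bits 12 13 -> bits=01010000000111
insert 'elk' would touch bits 3 8; currently bit3=1, bit8=0
Bits that are 0 among those (would change 0->1): 8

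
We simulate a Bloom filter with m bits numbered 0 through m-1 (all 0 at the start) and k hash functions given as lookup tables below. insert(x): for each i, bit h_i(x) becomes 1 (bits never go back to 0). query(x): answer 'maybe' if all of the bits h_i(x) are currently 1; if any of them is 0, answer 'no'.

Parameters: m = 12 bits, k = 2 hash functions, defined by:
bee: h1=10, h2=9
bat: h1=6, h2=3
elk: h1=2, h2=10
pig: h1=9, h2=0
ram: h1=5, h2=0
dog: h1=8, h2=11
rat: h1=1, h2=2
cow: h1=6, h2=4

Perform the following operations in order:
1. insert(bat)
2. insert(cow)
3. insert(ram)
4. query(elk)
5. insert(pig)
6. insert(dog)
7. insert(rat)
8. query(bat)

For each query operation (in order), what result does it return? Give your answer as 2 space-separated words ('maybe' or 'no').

Answer: no maybe

Derivation:
Start: bits=000000000000
Op 1: insert bat -> sets bits 3 6 -> bits=000100100000
Op 2: insert cow -> sets bits 4 6 -> bits=000110100000
Op 3: insert ram -> sets bits 0 5 -> bits=100111100000
Op 4: query elk -> checks bit2=0, bit10=0 (has a 0) -> no
Op 5: insert pig -> sets bits 0 9 -> bits=100111100100
Op 6: insert dog -> sets bits 8 11 -> bits=100111101101
Op 7: insert rat -> sets bits 1 2 -> bits=111111101101
Op 8: query bat -> checks bit3=1, bit6=1 (all 1) -> maybe
Query results in order: no maybe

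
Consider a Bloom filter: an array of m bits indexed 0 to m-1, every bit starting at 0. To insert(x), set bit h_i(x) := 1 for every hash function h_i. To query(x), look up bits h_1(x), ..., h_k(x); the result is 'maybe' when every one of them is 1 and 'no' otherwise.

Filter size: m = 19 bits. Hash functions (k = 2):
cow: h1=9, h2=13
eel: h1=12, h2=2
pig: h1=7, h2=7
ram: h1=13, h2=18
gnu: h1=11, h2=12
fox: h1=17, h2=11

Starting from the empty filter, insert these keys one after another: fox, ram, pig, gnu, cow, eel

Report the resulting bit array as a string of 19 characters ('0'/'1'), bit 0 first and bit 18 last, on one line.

Answer: 0010000101011100011

Derivation:
Start: bits=0000000000000000000
After insert 'fox': sets bits 11 17 -> bits=0000000000010000010
After insert 'ram': sets bits 13 18 -> bits=0000000000010100011
After insert 'pig': sets bits 7 -> bits=0000000100010100011
After insert 'gnu': sets bits 11 12 -> bits=0000000100011100011
After insert 'cow': sets bits 9 13 -> bits=0000000101011100011
After insert 'eel': sets bits 2 12 -> bits=0010000101011100011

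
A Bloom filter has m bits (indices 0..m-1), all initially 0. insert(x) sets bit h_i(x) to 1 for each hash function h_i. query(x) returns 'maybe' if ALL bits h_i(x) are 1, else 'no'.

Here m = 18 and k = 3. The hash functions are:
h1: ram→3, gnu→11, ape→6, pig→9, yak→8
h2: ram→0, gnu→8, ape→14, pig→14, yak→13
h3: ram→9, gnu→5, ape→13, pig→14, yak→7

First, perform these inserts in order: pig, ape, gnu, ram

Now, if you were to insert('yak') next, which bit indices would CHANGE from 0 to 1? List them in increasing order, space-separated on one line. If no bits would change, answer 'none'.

Start: bits=000000000000000000
After insert 'pig': sets bits 9 14 -> bits=000000000100001000
After insert 'ape': sets bits 6 13 14 -> bits=000000100100011000
After insert 'gnu': sets bits 5 8 11 -> bits=000001101101011000
After insert 'ram': sets bits 0 3 9 -> bits=100101101101011000
insert 'yak' would touch bits 7 8 13; currently bit7=0, bit8=1, bit13=1
Bits that are 0 among those (would change 0->1): 7

Answer: 7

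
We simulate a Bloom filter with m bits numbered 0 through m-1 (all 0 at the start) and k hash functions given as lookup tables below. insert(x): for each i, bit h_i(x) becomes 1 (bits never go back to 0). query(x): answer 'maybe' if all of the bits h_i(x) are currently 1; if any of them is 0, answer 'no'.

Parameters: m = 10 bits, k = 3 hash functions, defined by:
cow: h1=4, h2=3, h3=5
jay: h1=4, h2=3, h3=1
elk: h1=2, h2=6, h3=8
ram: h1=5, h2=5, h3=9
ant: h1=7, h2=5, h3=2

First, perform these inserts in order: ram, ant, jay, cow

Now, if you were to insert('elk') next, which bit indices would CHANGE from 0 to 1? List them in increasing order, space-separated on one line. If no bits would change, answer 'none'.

Start: bits=0000000000
After insert 'ram': sets bits 5 9 -> bits=0000010001
After insert 'ant': sets bits 2 5 7 -> bits=0010010101
After insert 'jay': sets bits 1 3 4 -> bits=0111110101
After insert 'cow': sets bits 3 4 5 -> bits=0111110101
insert 'elk' would touch bits 2 6 8; currently bit2=1, bit6=0, bit8=0
Bits that are 0 among those (would change 0->1): 6 8

Answer: 6 8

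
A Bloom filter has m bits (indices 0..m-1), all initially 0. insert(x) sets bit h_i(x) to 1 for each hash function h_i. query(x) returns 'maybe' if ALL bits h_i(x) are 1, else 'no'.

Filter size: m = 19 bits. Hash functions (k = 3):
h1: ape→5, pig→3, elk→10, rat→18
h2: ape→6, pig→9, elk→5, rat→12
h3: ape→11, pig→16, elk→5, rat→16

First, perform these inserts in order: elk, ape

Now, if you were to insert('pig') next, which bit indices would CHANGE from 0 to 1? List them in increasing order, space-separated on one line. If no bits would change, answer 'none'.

Answer: 3 9 16

Derivation:
Start: bits=0000000000000000000
After insert 'elk': sets bits 5 10 -> bits=0000010000100000000
After insert 'ape': sets bits 5 6 11 -> bits=0000011000110000000
insert 'pig' would touch bits 3 9 16; currently bit3=0, bit9=0, bit16=0
Bits that are 0 among those (would change 0->1): 3 9 16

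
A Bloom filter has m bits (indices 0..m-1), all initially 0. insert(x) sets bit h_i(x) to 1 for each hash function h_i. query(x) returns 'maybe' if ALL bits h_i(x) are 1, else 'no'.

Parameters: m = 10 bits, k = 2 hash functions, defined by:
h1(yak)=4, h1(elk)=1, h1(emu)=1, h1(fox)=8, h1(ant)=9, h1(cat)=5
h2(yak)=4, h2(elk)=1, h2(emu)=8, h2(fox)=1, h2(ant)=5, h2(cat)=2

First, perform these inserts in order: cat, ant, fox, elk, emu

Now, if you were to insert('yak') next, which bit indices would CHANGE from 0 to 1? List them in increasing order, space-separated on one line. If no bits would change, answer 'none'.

Answer: 4

Derivation:
Start: bits=0000000000
After insert 'cat': sets bits 2 5 -> bits=0010010000
After insert 'ant': sets bits 5 9 -> bits=0010010001
After insert 'fox': sets bits 1 8 -> bits=0110010011
After insert 'elk': sets bits 1 -> bits=0110010011
After insert 'emu': sets bits 1 8 -> bits=0110010011
insert 'yak' would touch bits 4; currently bit4=0
Bits that are 0 among those (would change 0->1): 4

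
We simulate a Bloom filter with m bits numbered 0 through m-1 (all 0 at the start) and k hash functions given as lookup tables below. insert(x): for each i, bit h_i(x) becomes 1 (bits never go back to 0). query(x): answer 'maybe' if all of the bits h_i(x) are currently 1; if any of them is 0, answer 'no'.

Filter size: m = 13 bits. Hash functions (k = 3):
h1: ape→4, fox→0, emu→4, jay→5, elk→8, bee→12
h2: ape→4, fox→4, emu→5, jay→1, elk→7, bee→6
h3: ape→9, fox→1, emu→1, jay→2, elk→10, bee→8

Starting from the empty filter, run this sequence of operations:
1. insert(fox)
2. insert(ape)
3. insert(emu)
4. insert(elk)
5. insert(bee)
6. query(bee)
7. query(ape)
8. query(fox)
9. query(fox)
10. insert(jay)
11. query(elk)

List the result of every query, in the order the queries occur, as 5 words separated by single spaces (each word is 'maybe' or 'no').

Start: bits=0000000000000
Op 1: insert fox -> sets bits 0 1 4 -> bits=1100100000000
Op 2: insert ape -> sets bits 4 9 -> bits=1100100001000
Op 3: insert emu -> sets bits 1 4 5 -> bits=1100110001000
Op 4: insert elk -> sets bits 7 8 10 -> bits=1100110111100
Op 5: insert bee -> sets bits 6 8 12 -> bits=1100111111101
Op 6: query bee -> checks bit6=1, bit8=1, bit12=1 (all 1) -> maybe
Op 7: query ape -> checks bit4=1, bit9=1 (all 1) -> maybe
Op 8: query fox -> checks bit0=1, bit1=1, bit4=1 (all 1) -> maybe
Op 9: query fox -> checks bit0=1, bit1=1, bit4=1 (all 1) -> maybe
Op 10: insert jay -> sets bits 1 2 5 -> bits=1110111111101
Op 11: query elk -> checks bit7=1, bit8=1, bit10=1 (all 1) -> maybe
Query results in order: maybe maybe maybe maybe maybe

Answer: maybe maybe maybe maybe maybe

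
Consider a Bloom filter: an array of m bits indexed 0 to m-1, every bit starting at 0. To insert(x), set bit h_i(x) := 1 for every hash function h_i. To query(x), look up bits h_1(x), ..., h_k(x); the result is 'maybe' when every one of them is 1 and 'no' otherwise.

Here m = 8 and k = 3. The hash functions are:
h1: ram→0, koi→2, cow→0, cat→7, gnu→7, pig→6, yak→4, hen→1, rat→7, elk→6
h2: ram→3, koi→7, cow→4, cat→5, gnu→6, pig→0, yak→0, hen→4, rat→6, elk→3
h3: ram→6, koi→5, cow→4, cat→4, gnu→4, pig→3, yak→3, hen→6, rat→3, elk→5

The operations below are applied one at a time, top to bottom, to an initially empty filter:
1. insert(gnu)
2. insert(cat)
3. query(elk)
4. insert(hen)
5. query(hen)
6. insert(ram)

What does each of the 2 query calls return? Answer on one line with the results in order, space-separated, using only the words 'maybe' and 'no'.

Answer: no maybe

Derivation:
Start: bits=00000000
Op 1: insert gnu -> sets bits 4 6 7 -> bits=00001011
Op 2: insert cat -> sets bits 4 5 7 -> bits=00001111
Op 3: query elk -> checks bit3=0, bit5=1, bit6=1 (has a 0) -> no
Op 4: insert hen -> sets bits 1 4 6 -> bits=01001111
Op 5: query hen -> checks bit1=1, bit4=1, bit6=1 (all 1) -> maybe
Op 6: insert ram -> sets bits 0 3 6 -> bits=11011111
Query results in order: no maybe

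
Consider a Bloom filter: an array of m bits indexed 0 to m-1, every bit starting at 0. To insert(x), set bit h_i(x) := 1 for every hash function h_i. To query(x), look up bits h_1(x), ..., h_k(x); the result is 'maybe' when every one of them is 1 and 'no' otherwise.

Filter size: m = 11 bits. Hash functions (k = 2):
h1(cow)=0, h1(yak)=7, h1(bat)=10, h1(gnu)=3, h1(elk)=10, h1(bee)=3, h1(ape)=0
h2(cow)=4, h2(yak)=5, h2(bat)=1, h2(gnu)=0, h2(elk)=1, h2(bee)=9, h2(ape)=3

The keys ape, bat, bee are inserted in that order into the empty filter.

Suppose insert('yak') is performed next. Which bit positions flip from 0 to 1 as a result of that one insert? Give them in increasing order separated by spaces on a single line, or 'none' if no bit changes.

Start: bits=00000000000
After insert 'ape': sets bits 0 3 -> bits=10010000000
After insert 'bat': sets bits 1 10 -> bits=11010000001
After insert 'bee': sets bits 3 9 -> bits=11010000011
insert 'yak' would touch bits 5 7; currently bit5=0, bit7=0
Bits that are 0 among those (would change 0->1): 5 7

Answer: 5 7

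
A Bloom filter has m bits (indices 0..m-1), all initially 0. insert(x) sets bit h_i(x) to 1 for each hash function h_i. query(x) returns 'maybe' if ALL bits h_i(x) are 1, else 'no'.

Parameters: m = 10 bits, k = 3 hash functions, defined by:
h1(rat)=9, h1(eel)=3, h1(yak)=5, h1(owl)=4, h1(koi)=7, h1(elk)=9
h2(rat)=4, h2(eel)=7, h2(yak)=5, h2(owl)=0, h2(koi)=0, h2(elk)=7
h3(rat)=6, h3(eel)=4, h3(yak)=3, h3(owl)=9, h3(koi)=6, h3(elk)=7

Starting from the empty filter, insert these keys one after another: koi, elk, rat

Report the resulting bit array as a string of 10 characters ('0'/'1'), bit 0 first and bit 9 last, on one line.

Answer: 1000101101

Derivation:
Start: bits=0000000000
After insert 'koi': sets bits 0 6 7 -> bits=1000001100
After insert 'elk': sets bits 7 9 -> bits=1000001101
After insert 'rat': sets bits 4 6 9 -> bits=1000101101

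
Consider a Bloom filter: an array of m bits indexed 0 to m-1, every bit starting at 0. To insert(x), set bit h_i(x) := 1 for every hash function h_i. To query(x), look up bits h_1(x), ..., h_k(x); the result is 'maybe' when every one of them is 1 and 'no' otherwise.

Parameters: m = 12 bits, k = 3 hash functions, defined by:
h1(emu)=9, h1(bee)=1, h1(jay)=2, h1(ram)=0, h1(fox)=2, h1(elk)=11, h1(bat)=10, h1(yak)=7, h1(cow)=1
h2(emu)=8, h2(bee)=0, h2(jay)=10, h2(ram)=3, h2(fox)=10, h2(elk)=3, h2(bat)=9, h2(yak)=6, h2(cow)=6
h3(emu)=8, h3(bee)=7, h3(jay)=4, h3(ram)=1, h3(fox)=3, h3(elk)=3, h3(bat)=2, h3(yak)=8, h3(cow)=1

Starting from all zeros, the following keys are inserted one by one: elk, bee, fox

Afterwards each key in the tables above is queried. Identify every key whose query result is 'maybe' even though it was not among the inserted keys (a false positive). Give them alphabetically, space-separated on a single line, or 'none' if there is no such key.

Answer: ram

Derivation:
Start: bits=000000000000
After insert 'elk': sets bits 3 11 -> bits=000100000001
After insert 'bee': sets bits 0 1 7 -> bits=110100010001
After insert 'fox': sets bits 2 3 10 -> bits=111100010011
Not inserted: bat cow emu jay ram yak — query each against bits=111100010011:
query bat: checks bit2=1, bit9=0, bit10=1 (has a 0) -> no => not a false positive
query cow: checks bit1=1, bit6=0 (has a 0) -> no => not a false positive
query emu: checks bit8=0, bit9=0 (has a 0) -> no => not a false positive
query jay: checks bit2=1, bit4=0, bit10=1 (has a 0) -> no => not a false positive
query ram: checks bit0=1, bit1=1, bit3=1 (all 1) -> maybe => FALSE POSITIVE
query yak: checks bit6=0, bit7=1, bit8=0 (has a 0) -> no => not a false positive
False positives (alphabetical): ram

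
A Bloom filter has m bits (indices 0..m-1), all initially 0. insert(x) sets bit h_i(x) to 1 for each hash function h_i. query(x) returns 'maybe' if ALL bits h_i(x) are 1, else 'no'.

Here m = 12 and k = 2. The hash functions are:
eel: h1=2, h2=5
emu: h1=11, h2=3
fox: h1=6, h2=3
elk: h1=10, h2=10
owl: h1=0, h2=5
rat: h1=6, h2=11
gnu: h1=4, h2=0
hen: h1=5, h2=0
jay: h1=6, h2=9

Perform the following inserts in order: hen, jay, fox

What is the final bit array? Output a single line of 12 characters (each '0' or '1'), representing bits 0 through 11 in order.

Start: bits=000000000000
After insert 'hen': sets bits 0 5 -> bits=100001000000
After insert 'jay': sets bits 6 9 -> bits=100001100100
After insert 'fox': sets bits 3 6 -> bits=100101100100

Answer: 100101100100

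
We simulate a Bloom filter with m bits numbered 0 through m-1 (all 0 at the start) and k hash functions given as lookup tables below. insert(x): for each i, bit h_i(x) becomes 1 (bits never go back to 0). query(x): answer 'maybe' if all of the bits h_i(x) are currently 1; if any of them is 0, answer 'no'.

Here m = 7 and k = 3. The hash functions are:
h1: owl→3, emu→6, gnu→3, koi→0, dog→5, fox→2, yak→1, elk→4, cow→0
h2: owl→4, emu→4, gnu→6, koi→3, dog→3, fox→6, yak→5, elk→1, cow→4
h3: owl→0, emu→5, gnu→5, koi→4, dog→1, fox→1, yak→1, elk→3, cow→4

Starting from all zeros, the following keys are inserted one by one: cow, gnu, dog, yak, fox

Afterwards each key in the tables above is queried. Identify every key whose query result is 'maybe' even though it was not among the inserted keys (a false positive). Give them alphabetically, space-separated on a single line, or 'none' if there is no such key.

Answer: elk emu koi owl

Derivation:
Start: bits=0000000
After insert 'cow': sets bits 0 4 -> bits=1000100
After insert 'gnu': sets bits 3 5 6 -> bits=1001111
After insert 'dog': sets bits 1 3 5 -> bits=1101111
After insert 'yak': sets bits 1 5 -> bits=1101111
After insert 'fox': sets bits 1 2 6 -> bits=1111111
Not inserted: elk emu koi owl — query each against bits=1111111:
query elk: checks bit1=1, bit3=1, bit4=1 (all 1) -> maybe => FALSE POSITIVE
query emu: checks bit4=1, bit5=1, bit6=1 (all 1) -> maybe => FALSE POSITIVE
query koi: checks bit0=1, bit3=1, bit4=1 (all 1) -> maybe => FALSE POSITIVE
query owl: checks bit0=1, bit3=1, bit4=1 (all 1) -> maybe => FALSE POSITIVE
False positives (alphabetical): elk emu koi owl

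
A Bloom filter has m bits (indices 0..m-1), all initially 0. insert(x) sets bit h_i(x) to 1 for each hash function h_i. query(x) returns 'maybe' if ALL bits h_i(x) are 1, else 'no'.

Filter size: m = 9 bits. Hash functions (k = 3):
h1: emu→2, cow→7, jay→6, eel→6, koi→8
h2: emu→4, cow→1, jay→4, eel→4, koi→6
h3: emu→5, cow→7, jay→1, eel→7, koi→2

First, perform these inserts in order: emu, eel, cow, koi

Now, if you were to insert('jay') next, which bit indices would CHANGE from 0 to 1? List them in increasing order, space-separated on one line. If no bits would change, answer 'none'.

Answer: none

Derivation:
Start: bits=000000000
After insert 'emu': sets bits 2 4 5 -> bits=001011000
After insert 'eel': sets bits 4 6 7 -> bits=001011110
After insert 'cow': sets bits 1 7 -> bits=011011110
After insert 'koi': sets bits 2 6 8 -> bits=011011111
insert 'jay' would touch bits 1 4 6; currently bit1=1, bit4=1, bit6=1
Bits that are 0 among those (would change 0->1): none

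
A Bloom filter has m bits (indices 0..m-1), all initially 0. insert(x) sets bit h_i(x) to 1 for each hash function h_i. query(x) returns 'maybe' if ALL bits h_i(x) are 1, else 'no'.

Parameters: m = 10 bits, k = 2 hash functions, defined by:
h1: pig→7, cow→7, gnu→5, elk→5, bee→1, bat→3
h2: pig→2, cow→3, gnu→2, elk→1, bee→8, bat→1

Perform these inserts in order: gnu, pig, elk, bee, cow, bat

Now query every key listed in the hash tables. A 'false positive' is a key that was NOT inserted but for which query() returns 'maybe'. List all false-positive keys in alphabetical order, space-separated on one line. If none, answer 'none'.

Answer: none

Derivation:
Start: bits=0000000000
After insert 'gnu': sets bits 2 5 -> bits=0010010000
After insert 'pig': sets bits 2 7 -> bits=0010010100
After insert 'elk': sets bits 1 5 -> bits=0110010100
After insert 'bee': sets bits 1 8 -> bits=0110010110
After insert 'cow': sets bits 3 7 -> bits=0111010110
After insert 'bat': sets bits 1 3 -> bits=0111010110
Not inserted: (none) — query each against bits=0111010110:
False positives (alphabetical): none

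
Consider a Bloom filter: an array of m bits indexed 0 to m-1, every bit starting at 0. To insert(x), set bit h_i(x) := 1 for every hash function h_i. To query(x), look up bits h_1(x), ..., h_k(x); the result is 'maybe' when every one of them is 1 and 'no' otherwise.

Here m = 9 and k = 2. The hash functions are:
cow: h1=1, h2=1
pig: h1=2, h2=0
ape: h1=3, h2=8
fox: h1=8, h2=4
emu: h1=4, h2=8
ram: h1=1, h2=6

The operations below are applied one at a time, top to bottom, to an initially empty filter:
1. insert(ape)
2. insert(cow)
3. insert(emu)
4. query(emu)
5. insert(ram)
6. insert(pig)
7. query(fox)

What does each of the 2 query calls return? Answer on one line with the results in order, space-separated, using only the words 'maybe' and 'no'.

Start: bits=000000000
Op 1: insert ape -> sets bits 3 8 -> bits=000100001
Op 2: insert cow -> sets bits 1 -> bits=010100001
Op 3: insert emu -> sets bits 4 8 -> bits=010110001
Op 4: query emu -> checks bit4=1, bit8=1 (all 1) -> maybe
Op 5: insert ram -> sets bits 1 6 -> bits=010110101
Op 6: insert pig -> sets bits 0 2 -> bits=111110101
Op 7: query fox -> checks bit4=1, bit8=1 (all 1) -> maybe
Query results in order: maybe maybe

Answer: maybe maybe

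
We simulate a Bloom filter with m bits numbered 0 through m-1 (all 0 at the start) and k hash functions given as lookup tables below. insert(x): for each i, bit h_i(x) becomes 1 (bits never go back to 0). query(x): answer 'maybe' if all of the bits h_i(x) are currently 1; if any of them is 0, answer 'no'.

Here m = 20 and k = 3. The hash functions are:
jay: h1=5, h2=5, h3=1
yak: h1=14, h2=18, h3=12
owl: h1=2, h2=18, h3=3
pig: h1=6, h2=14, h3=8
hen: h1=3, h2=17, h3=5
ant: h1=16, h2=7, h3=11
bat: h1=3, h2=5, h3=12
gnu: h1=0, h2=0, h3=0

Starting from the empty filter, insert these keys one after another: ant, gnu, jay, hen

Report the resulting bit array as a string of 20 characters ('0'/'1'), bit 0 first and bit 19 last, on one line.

Answer: 11010101000100001100

Derivation:
Start: bits=00000000000000000000
After insert 'ant': sets bits 7 11 16 -> bits=00000001000100001000
After insert 'gnu': sets bits 0 -> bits=10000001000100001000
After insert 'jay': sets bits 1 5 -> bits=11000101000100001000
After insert 'hen': sets bits 3 5 17 -> bits=11010101000100001100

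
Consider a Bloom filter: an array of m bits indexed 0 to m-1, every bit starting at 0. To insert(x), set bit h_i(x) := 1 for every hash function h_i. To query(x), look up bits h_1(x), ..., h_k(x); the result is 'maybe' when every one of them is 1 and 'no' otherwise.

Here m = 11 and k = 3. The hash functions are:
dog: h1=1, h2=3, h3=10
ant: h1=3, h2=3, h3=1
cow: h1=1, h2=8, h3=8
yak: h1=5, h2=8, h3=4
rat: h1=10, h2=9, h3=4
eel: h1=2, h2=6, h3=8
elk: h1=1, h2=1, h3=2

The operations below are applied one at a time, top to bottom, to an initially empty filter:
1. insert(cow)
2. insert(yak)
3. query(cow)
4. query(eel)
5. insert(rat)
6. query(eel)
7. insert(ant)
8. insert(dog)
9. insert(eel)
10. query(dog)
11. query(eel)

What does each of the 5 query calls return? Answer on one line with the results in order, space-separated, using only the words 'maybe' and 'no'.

Start: bits=00000000000
Op 1: insert cow -> sets bits 1 8 -> bits=01000000100
Op 2: insert yak -> sets bits 4 5 8 -> bits=01001100100
Op 3: query cow -> checks bit1=1, bit8=1 (all 1) -> maybe
Op 4: query eel -> checks bit2=0, bit6=0, bit8=1 (has a 0) -> no
Op 5: insert rat -> sets bits 4 9 10 -> bits=01001100111
Op 6: query eel -> checks bit2=0, bit6=0, bit8=1 (has a 0) -> no
Op 7: insert ant -> sets bits 1 3 -> bits=01011100111
Op 8: insert dog -> sets bits 1 3 10 -> bits=01011100111
Op 9: insert eel -> sets bits 2 6 8 -> bits=01111110111
Op 10: query dog -> checks bit1=1, bit3=1, bit10=1 (all 1) -> maybe
Op 11: query eel -> checks bit2=1, bit6=1, bit8=1 (all 1) -> maybe
Query results in order: maybe no no maybe maybe

Answer: maybe no no maybe maybe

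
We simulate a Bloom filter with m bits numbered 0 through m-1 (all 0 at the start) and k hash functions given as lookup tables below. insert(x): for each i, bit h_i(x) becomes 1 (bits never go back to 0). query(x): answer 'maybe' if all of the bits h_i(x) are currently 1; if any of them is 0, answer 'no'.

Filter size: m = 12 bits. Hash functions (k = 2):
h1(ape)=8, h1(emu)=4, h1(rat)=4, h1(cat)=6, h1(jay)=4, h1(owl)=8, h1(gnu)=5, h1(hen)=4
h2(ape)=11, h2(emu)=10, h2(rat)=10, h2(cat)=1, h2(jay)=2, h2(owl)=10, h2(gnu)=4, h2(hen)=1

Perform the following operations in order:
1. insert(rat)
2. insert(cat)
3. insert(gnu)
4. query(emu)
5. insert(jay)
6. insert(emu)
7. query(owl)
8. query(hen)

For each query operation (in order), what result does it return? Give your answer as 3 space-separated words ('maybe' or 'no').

Start: bits=000000000000
Op 1: insert rat -> sets bits 4 10 -> bits=000010000010
Op 2: insert cat -> sets bits 1 6 -> bits=010010100010
Op 3: insert gnu -> sets bits 4 5 -> bits=010011100010
Op 4: query emu -> checks bit4=1, bit10=1 (all 1) -> maybe
Op 5: insert jay -> sets bits 2 4 -> bits=011011100010
Op 6: insert emu -> sets bits 4 10 -> bits=011011100010
Op 7: query owl -> checks bit8=0, bit10=1 (has a 0) -> no
Op 8: query hen -> checks bit1=1, bit4=1 (all 1) -> maybe
Query results in order: maybe no maybe

Answer: maybe no maybe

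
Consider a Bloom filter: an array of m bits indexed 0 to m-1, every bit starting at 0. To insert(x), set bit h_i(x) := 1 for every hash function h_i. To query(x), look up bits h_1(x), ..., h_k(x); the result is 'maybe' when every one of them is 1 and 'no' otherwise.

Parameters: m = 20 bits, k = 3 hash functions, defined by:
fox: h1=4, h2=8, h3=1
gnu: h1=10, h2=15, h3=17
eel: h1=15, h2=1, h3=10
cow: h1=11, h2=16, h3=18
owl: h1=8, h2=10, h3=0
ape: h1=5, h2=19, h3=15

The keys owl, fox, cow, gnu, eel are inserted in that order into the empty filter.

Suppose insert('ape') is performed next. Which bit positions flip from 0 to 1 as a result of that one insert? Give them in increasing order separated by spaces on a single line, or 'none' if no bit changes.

Answer: 5 19

Derivation:
Start: bits=00000000000000000000
After insert 'owl': sets bits 0 8 10 -> bits=10000000101000000000
After insert 'fox': sets bits 1 4 8 -> bits=11001000101000000000
After insert 'cow': sets bits 11 16 18 -> bits=11001000101100001010
After insert 'gnu': sets bits 10 15 17 -> bits=11001000101100011110
After insert 'eel': sets bits 1 10 15 -> bits=11001000101100011110
insert 'ape' would touch bits 5 15 19; currently bit5=0, bit15=1, bit19=0
Bits that are 0 among those (would change 0->1): 5 19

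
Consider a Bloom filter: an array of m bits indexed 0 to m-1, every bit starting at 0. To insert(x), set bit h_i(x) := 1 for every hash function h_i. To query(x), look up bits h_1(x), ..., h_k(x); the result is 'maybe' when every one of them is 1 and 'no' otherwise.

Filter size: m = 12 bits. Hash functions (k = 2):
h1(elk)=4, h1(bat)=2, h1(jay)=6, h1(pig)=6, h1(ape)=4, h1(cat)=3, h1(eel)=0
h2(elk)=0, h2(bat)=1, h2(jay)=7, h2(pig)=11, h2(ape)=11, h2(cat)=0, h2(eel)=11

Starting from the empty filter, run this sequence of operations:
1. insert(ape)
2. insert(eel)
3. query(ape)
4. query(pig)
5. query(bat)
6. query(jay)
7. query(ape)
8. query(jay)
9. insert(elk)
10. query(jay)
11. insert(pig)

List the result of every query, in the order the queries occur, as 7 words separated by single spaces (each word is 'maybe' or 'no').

Answer: maybe no no no maybe no no

Derivation:
Start: bits=000000000000
Op 1: insert ape -> sets bits 4 11 -> bits=000010000001
Op 2: insert eel -> sets bits 0 11 -> bits=100010000001
Op 3: query ape -> checks bit4=1, bit11=1 (all 1) -> maybe
Op 4: query pig -> checks bit6=0, bit11=1 (has a 0) -> no
Op 5: query bat -> checks bit1=0, bit2=0 (has a 0) -> no
Op 6: query jay -> checks bit6=0, bit7=0 (has a 0) -> no
Op 7: query ape -> checks bit4=1, bit11=1 (all 1) -> maybe
Op 8: query jay -> checks bit6=0, bit7=0 (has a 0) -> no
Op 9: insert elk -> sets bits 0 4 -> bits=100010000001
Op 10: query jay -> checks bit6=0, bit7=0 (has a 0) -> no
Op 11: insert pig -> sets bits 6 11 -> bits=100010100001
Query results in order: maybe no no no maybe no no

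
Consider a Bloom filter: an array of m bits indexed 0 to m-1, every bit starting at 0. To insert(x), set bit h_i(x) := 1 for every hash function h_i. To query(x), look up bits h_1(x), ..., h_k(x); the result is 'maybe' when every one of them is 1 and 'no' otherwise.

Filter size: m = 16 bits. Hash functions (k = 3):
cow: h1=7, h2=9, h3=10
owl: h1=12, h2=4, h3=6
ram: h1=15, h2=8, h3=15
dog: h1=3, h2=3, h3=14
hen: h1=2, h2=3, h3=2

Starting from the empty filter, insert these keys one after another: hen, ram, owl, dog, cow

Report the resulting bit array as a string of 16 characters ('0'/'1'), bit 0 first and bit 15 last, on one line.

Answer: 0011101111101011

Derivation:
Start: bits=0000000000000000
After insert 'hen': sets bits 2 3 -> bits=0011000000000000
After insert 'ram': sets bits 8 15 -> bits=0011000010000001
After insert 'owl': sets bits 4 6 12 -> bits=0011101010001001
After insert 'dog': sets bits 3 14 -> bits=0011101010001011
After insert 'cow': sets bits 7 9 10 -> bits=0011101111101011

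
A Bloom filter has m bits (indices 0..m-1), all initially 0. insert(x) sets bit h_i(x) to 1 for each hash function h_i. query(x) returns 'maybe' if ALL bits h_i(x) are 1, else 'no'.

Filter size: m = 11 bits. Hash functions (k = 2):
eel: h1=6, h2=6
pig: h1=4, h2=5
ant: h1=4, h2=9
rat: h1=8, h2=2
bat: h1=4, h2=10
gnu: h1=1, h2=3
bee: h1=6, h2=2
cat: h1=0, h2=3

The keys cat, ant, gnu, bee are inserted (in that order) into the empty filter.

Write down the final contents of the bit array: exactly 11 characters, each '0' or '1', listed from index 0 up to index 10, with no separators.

Answer: 11111010010

Derivation:
Start: bits=00000000000
After insert 'cat': sets bits 0 3 -> bits=10010000000
After insert 'ant': sets bits 4 9 -> bits=10011000010
After insert 'gnu': sets bits 1 3 -> bits=11011000010
After insert 'bee': sets bits 2 6 -> bits=11111010010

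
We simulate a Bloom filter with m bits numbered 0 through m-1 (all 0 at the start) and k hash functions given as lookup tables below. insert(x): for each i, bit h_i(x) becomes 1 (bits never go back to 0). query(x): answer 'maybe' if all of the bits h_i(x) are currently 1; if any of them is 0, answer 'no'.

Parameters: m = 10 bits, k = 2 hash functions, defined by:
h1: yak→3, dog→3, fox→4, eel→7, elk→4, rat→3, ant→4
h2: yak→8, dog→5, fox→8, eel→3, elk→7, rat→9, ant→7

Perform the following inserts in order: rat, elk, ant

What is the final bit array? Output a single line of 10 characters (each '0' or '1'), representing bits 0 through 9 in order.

Start: bits=0000000000
After insert 'rat': sets bits 3 9 -> bits=0001000001
After insert 'elk': sets bits 4 7 -> bits=0001100101
After insert 'ant': sets bits 4 7 -> bits=0001100101

Answer: 0001100101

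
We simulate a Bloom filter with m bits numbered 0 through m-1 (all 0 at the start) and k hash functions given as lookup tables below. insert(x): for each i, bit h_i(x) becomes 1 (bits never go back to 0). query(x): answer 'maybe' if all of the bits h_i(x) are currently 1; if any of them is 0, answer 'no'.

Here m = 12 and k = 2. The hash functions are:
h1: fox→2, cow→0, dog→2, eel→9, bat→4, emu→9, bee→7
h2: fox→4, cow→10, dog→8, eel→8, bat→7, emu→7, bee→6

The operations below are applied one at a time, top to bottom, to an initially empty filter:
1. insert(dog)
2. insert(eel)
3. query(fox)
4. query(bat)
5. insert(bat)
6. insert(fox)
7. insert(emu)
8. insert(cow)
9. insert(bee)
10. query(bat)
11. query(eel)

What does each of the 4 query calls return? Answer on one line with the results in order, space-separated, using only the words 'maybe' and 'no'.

Answer: no no maybe maybe

Derivation:
Start: bits=000000000000
Op 1: insert dog -> sets bits 2 8 -> bits=001000001000
Op 2: insert eel -> sets bits 8 9 -> bits=001000001100
Op 3: query fox -> checks bit2=1, bit4=0 (has a 0) -> no
Op 4: query bat -> checks bit4=0, bit7=0 (has a 0) -> no
Op 5: insert bat -> sets bits 4 7 -> bits=001010011100
Op 6: insert fox -> sets bits 2 4 -> bits=001010011100
Op 7: insert emu -> sets bits 7 9 -> bits=001010011100
Op 8: insert cow -> sets bits 0 10 -> bits=101010011110
Op 9: insert bee -> sets bits 6 7 -> bits=101010111110
Op 10: query bat -> checks bit4=1, bit7=1 (all 1) -> maybe
Op 11: query eel -> checks bit8=1, bit9=1 (all 1) -> maybe
Query results in order: no no maybe maybe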